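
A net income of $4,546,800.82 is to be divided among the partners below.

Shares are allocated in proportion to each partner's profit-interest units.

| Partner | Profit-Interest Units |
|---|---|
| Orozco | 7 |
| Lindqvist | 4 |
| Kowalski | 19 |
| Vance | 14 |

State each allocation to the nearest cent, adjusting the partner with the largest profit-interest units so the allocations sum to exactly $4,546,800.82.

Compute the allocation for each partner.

Orozco: $723,354.68; Lindqvist: $413,345.53; Kowalski: $1,963,391.26; Vance: $1,446,709.35

Sum of profit-interest units: 7 + 4 + 19 + 14 = 44.
Proportional shares: Orozco 723,354.6759; Lindqvist 413,345.5291; Kowalski 1,963,391.2632; Vance 1,446,709.3518.
Rounded to nearest cent: Orozco $723,354.68; Lindqvist $413,345.53; Kowalski $1,963,391.26; Vance $1,446,709.35. Sum = $4,546,800.82.
Rounded total matches; no reconciliation needed.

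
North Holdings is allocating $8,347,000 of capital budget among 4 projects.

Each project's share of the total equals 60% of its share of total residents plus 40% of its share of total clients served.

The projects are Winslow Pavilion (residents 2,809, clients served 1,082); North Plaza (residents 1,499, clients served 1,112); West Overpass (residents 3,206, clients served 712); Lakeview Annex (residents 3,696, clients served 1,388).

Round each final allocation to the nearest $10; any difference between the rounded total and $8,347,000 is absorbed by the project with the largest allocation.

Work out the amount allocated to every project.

Winslow Pavilion: $2,096,260 | North Plaza: $1,534,330 | West Overpass: $1,985,930 | Lakeview Annex: $2,730,480

Totals — residents 11,210, clients served 4,294.
Blended shares (60% residents + 40% clients served): Winslow Pavilion 0.2511; North Plaza 0.1838; West Overpass 0.2379; Lakeview Annex 0.3271.
Raw shares: Winslow Pavilion 2,096,263.13; North Plaza 1,534,331.65; West Overpass 1,985,934.04; Lakeview Annex 2,730,471.18.
At nearest $10: Winslow Pavilion $2,096,260; North Plaza $1,534,330; West Overpass $1,985,930; Lakeview Annex $2,730,470. Sum = $8,346,990.
Difference $8,347,000 − $8,346,990 = +$10 applied to largest allocation (Lakeview Annex): Lakeview Annex becomes $2,730,480.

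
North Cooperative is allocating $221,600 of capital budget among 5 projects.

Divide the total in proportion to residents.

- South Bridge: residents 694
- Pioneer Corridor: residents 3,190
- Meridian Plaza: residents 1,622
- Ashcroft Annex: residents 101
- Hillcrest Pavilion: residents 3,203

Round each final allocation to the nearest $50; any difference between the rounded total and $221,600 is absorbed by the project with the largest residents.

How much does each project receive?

Sum of residents: 694 + 3,190 + 1,622 + 101 + 3,203 = 8,810.
Proportional shares: South Bridge 17,456.35; Pioneer Corridor 80,238.82; Meridian Plaza 40,798.55; Ashcroft Annex 2,540.48; Hillcrest Pavilion 80,565.81.
Rounded to nearest $50: South Bridge $17,450; Pioneer Corridor $80,250; Meridian Plaza $40,800; Ashcroft Annex $2,550; Hillcrest Pavilion $80,550. Sum = $221,600.
Rounded total matches; no reconciliation needed.

South Bridge: $17,450; Pioneer Corridor: $80,250; Meridian Plaza: $40,800; Ashcroft Annex: $2,550; Hillcrest Pavilion: $80,550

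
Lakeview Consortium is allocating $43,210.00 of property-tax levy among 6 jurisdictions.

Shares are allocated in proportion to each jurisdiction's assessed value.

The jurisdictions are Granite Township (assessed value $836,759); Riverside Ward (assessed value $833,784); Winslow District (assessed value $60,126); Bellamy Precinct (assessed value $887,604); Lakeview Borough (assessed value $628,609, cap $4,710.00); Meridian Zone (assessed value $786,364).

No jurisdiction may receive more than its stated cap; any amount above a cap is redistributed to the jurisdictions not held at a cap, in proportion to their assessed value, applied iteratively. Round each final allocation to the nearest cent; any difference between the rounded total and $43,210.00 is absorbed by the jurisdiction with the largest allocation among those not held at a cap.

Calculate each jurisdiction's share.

Granite Township: $9,462.16; Riverside Ward: $9,428.52; Winslow District: $679.91; Bellamy Precinct: $10,037.12; Lakeview Borough: $4,710.00; Meridian Zone: $8,892.29

Total assessed value = 4,033,246.
Proportional shares (ignoring caps): Granite Township 8,964.5800; Riverside Ward 8,932.7075; Winslow District 644.1572; Bellamy Precinct 9,509.3056; Lakeview Borough 6,734.5743; Meridian Zone 8,424.6754.
Cap binds for Lakeview Borough ($4,710.00); residual $38,500.00 reallocated over remaining assessed value 3,404,637.
Redistributed shares: Granite Township 9,462.1604 → $9,462.16; Riverside Ward 9,428.5188 → $9,428.52; Winslow District 679.9113 → $679.91; Bellamy Precinct 10,037.1211 → $10,037.12; Meridian Zone 8,892.2884 → $8,892.29.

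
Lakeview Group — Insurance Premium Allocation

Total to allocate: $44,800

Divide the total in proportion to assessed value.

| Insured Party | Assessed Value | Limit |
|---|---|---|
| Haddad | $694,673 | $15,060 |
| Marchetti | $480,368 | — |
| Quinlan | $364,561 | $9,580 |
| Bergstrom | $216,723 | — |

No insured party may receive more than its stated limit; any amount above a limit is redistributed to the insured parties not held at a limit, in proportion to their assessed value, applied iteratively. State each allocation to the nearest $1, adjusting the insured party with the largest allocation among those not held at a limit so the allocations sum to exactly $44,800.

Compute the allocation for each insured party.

Combined assessed value = 1,756,325.
Proportional shares (ignoring caps): Haddad 17,719.59; Marchetti 12,253.13; Quinlan 9,299.15; Bergstrom 5,528.13.
Cap binds for Haddad ($15,060); balance $29,740 reallocated over remaining assessed value 1,061,652.
Cap binds for Quinlan ($9,580); balance $20,160 reallocated over remaining assessed value 697,091.
Shares after redistribution: Marchetti 13,892.33 → $13,892; Bergstrom 6,267.67 → $6,268.

Haddad: $15,060 | Marchetti: $13,892 | Quinlan: $9,580 | Bergstrom: $6,268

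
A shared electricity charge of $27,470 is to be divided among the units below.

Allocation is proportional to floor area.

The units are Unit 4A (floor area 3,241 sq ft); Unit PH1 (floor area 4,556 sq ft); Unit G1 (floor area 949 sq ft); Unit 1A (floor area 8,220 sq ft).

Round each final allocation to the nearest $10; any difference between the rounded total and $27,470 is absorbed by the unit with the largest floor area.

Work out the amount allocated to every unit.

Sum of floor area: 16,966.
Pro-rata amounts: Unit 4A 3,241/16,966 × $27,470 = 5,247.57; Unit PH1 4,556/16,966 × $27,470 = 7,376.71; Unit G1 949/16,966 × $27,470 = 1,536.55; Unit 1A 8,220/16,966 × $27,470 = 13,309.17.
Rounded to nearest $10: Unit 4A $5,250; Unit PH1 $7,380; Unit G1 $1,540; Unit 1A $13,310. Sum = $27,480.
Difference $27,470 − $27,480 = −$10 applied to largest floor area (Unit 1A): Unit 1A becomes $13,300.

Unit 4A: $5,250; Unit PH1: $7,380; Unit G1: $1,540; Unit 1A: $13,300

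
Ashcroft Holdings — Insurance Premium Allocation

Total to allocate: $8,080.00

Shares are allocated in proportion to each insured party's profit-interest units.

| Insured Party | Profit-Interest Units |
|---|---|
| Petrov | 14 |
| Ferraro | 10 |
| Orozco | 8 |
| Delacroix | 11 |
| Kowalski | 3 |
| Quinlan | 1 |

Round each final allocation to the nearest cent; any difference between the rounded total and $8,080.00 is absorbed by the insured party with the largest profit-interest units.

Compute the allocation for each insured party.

Petrov: $2,406.82; Ferraro: $1,719.15; Orozco: $1,375.32; Delacroix: $1,891.06; Kowalski: $515.74; Quinlan: $171.91

Sum of profit-interest units: 14 + 10 + 8 + 11 + 3 + 1 = 47.
Proportional shares: Petrov 2,406.8085; Ferraro 1,719.1489; Orozco 1,375.3191; Delacroix 1,891.0638; Kowalski 515.7447; Quinlan 171.9149.
At nearest cent: Petrov $2,406.81; Ferraro $1,719.15; Orozco $1,375.32; Delacroix $1,891.06; Kowalski $515.74; Quinlan $171.91. Sum = $8,079.99.
Difference $8,080.00 − $8,079.99 = +$0.01 applied to largest profit-interest units (Petrov): Petrov becomes $2,406.82.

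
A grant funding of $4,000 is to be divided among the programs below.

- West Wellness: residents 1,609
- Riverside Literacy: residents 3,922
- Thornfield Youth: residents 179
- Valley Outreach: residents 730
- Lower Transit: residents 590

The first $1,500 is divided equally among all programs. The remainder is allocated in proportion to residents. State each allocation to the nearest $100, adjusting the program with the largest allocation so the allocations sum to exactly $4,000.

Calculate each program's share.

$1,500 shared equally gives $300 per program.
Remainder $2,500 by residents (total 7,030): West Wellness 572.19 → $600; Riverside Literacy 1,394.74 → $1,400; Thornfield Youth 63.66 → $100; Valley Outreach 259.60 → $300; Lower Transit 209.82 → $200.
Rounding difference −$100 on remainder applied to Riverside Literacy.
Totals: West Wellness $300 + $600 = $900; Riverside Literacy $300 + $1,300 = $1,600; Thornfield Youth $300 + $100 = $400; Valley Outreach $300 + $300 = $600; Lower Transit $300 + $200 = $500.

West Wellness: $900 | Riverside Literacy: $1,600 | Thornfield Youth: $400 | Valley Outreach: $600 | Lower Transit: $500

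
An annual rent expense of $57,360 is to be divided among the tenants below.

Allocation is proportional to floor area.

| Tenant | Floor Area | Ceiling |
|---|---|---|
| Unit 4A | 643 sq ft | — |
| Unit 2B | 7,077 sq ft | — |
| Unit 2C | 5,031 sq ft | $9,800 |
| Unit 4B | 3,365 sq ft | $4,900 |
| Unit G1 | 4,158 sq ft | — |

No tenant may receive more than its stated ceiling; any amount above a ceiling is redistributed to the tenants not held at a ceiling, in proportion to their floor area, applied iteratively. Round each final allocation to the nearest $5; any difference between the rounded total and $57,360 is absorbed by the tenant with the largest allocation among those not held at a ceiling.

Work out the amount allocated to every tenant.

Floor area total: 20,274.
Unconstrained shares: Unit 4A 1,819.20; Unit 2B 20,022.53; Unit 2C 14,233.90; Unit 4B 9,520.39; Unit G1 11,763.98.
Held at cap: Unit 2C ($9,800), Unit 4B ($4,900); balance $42,660 reallocated over remaining floor area 11,878.
Redistributed shares: Unit 4A 2,309.34 → $2,310; Unit 2B 25,417.14 → $25,415; Unit G1 14,933.51 → $14,935.

Unit 4A: $2,310; Unit 2B: $25,415; Unit 2C: $9,800; Unit 4B: $4,900; Unit G1: $14,935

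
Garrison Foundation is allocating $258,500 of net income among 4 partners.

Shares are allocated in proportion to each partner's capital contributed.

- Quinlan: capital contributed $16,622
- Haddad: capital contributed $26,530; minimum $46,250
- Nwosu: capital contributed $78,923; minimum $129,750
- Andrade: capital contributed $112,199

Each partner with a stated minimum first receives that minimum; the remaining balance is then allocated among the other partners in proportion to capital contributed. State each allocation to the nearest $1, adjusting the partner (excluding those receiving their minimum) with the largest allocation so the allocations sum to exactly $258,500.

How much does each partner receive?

Quinlan: $10,645 · Haddad: $46,250 · Nwosu: $129,750 · Andrade: $71,855

Guaranteed amounts: Haddad $46,250; Nwosu $129,750. Balance $82,500.
Balance split over remaining capital contributed 128,821: Quinlan 10,645.12 → $10,645; Andrade 71,854.88 → $71,855.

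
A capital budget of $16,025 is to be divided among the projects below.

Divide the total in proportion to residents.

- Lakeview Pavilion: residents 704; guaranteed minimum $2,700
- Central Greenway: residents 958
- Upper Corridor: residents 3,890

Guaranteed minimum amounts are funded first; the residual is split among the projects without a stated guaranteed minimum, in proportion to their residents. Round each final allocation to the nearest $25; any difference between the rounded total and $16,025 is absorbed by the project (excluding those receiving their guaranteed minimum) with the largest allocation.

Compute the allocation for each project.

Lakeview Pavilion: $2,700 · Central Greenway: $2,625 · Upper Corridor: $10,700

Fund the minimums — Lakeview Pavilion $2,700. Balance $13,325.
Balance split over remaining residents 4,848: Central Greenway 2,633.12 → $2,625; Upper Corridor 10,691.88 → $10,700.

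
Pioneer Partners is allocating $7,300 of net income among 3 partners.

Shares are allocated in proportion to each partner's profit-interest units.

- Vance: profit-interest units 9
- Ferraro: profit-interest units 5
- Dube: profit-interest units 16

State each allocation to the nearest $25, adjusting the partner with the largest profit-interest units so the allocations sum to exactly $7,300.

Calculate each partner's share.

Vance: $2,200 · Ferraro: $1,225 · Dube: $3,875

Profit-interest units total: 30.
Unrounded shares: Vance 9/30 × $7,300 = 2,190.00; Ferraro 5/30 × $7,300 = 1,216.67; Dube 16/30 × $7,300 = 3,893.33.
After rounding ($25): Vance $2,200; Ferraro $1,225; Dube $3,900. Sum = $7,325.
Difference $7,300 − $7,325 = −$25 applied to largest profit-interest units (Dube): Dube becomes $3,875.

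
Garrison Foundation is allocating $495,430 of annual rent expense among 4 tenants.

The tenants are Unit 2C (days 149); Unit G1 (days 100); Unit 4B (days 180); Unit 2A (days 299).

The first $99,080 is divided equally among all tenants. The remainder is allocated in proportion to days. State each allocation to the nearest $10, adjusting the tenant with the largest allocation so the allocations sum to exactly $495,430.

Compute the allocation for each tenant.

First tranche $99,080 split equally: $24,770 each.
Remainder $396,350 by days (total 728): Unit 2C 81,121.09 → $81,120; Unit G1 54,443.68 → $54,440; Unit 4B 97,998.63 → $98,000; Unit 2A 162,786.61 → $162,790.
Totals: Unit 2C $24,770 + $81,120 = $105,890; Unit G1 $24,770 + $54,440 = $79,210; Unit 4B $24,770 + $98,000 = $122,770; Unit 2A $24,770 + $162,790 = $187,560.

Unit 2C: $105,890; Unit G1: $79,210; Unit 4B: $122,770; Unit 2A: $187,560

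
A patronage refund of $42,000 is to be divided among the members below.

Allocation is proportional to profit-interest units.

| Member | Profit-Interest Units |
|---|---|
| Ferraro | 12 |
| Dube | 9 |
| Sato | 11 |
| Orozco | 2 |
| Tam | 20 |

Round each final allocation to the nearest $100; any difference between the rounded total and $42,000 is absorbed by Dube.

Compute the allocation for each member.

Ferraro: $9,300 | Dube: $6,900 | Sato: $8,600 | Orozco: $1,600 | Tam: $15,600

Total profit-interest units = 54.
Unrounded shares: Ferraro 12/54 × $42,000 = 9,333.33; Dube 9/54 × $42,000 = 7,000.00; Sato 11/54 × $42,000 = 8,555.56; Orozco 2/54 × $42,000 = 1,555.56; Tam 20/54 × $42,000 = 15,555.56.
After rounding ($100): Ferraro $9,300; Dube $7,000; Sato $8,600; Orozco $1,600; Tam $15,600. Sum = $42,100.
Difference $42,000 − $42,100 = −$100 applied to Dube: Dube becomes $6,900.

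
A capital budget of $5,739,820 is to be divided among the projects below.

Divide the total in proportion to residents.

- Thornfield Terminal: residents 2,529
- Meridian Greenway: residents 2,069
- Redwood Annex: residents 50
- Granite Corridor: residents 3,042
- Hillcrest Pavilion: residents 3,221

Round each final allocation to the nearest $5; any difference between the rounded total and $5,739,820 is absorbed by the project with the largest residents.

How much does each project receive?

Thornfield Terminal: $1,330,400 · Meridian Greenway: $1,088,415 · Redwood Annex: $26,305 · Granite Corridor: $1,600,270 · Hillcrest Pavilion: $1,694,430

Total residents = 10,911.
Unrounded shares: Thornfield Terminal 2,529/10,911 × $5,739,820 = 1,330,400.95; Meridian Greenway 2,069/10,911 × $5,739,820 = 1,088,414.22; Redwood Annex 50/10,911 × $5,739,820 = 26,302.91; Granite Corridor 3,042/10,911 × $5,739,820 = 1,600,268.76; Hillcrest Pavilion 3,221/10,911 × $5,739,820 = 1,694,433.16.
After rounding ($5): Thornfield Terminal $1,330,400; Meridian Greenway $1,088,415; Redwood Annex $26,305; Granite Corridor $1,600,270; Hillcrest Pavilion $1,694,435. Sum = $5,739,825.
Difference $5,739,820 − $5,739,825 = −$5 applied to largest residents (Hillcrest Pavilion): Hillcrest Pavilion becomes $1,694,430.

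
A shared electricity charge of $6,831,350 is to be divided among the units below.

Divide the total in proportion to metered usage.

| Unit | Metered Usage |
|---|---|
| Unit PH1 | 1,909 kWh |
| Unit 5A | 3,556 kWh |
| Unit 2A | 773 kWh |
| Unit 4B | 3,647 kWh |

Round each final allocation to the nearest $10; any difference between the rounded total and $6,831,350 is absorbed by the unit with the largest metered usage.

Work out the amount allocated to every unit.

Sum of metered usage: 1,909 + 3,556 + 773 + 3,647 = 9,885.
Pro-rata amounts: Unit PH1 1,319,276.39; Unit 5A 2,457,489.19; Unit 2A 534,206.73; Unit 4B 2,520,377.69.
Rounded to nearest $10: Unit PH1 $1,319,280; Unit 5A $2,457,490; Unit 2A $534,210; Unit 4B $2,520,380. Sum = $6,831,360.
Difference $6,831,350 − $6,831,360 = −$10 applied to largest metered usage (Unit 4B): Unit 4B becomes $2,520,370.

Unit PH1: $1,319,280 | Unit 5A: $2,457,490 | Unit 2A: $534,210 | Unit 4B: $2,520,370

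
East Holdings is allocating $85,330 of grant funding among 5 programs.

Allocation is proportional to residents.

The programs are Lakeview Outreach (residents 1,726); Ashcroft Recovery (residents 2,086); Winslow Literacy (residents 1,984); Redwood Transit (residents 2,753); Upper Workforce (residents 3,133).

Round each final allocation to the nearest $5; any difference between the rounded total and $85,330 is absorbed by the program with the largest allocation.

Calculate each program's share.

Lakeview Outreach: $12,605; Ashcroft Recovery: $15,235; Winslow Literacy: $14,490; Redwood Transit: $20,110; Upper Workforce: $22,890

Total residents = 11,682.
Raw shares: Lakeview Outreach 1,726/11,682 × $85,330 = 12,607.39; Ashcroft Recovery 2,086/11,682 × $85,330 = 15,236.98; Winslow Literacy 1,984/11,682 × $85,330 = 14,491.93; Redwood Transit 2,753/11,682 × $85,330 = 20,109.01; Upper Workforce 3,133/11,682 × $85,330 = 22,884.68.
After rounding ($5): Lakeview Outreach $12,605; Ashcroft Recovery $15,235; Winslow Literacy $14,490; Redwood Transit $20,110; Upper Workforce $22,885. Sum = $85,325.
Difference $85,330 − $85,325 = +$5 applied to largest allocation (Upper Workforce): Upper Workforce becomes $22,890.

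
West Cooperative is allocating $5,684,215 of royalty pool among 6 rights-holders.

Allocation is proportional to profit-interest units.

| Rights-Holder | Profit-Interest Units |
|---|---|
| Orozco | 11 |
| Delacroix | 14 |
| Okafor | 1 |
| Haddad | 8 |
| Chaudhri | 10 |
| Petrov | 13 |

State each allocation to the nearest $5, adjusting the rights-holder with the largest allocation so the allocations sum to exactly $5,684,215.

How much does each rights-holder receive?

Orozco: $1,096,955 · Delacroix: $1,396,120 · Okafor: $99,725 · Haddad: $797,785 · Chaudhri: $997,230 · Petrov: $1,296,400

Total profit-interest units = 57.
Pro-rata amounts: Orozco 11/57 × $5,684,215 = 1,096,953.77; Delacroix 14/57 × $5,684,215 = 1,396,122.98; Okafor 1/57 × $5,684,215 = 99,723.07; Haddad 8/57 × $5,684,215 = 797,784.56; Chaudhri 10/57 × $5,684,215 = 997,230.70; Petrov 13/57 × $5,684,215 = 1,296,399.91.
After rounding ($5): Orozco $1,096,955; Delacroix $1,396,125; Okafor $99,725; Haddad $797,785; Chaudhri $997,230; Petrov $1,296,400. Sum = $5,684,220.
Difference $5,684,215 − $5,684,220 = −$5 applied to largest allocation (Delacroix): Delacroix becomes $1,396,120.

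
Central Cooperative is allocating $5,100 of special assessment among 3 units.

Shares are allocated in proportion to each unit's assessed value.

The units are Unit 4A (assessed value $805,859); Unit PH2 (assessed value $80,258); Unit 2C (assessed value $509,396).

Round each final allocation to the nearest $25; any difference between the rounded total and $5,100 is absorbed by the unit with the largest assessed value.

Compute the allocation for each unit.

Unit 4A: $2,950 | Unit PH2: $300 | Unit 2C: $1,850

Sum of assessed value: 805,859 + 80,258 + 509,396 = 1,395,513.
Unrounded shares: Unit 4A 2,945.07; Unit PH2 293.31; Unit 2C 1,861.62.
After rounding ($25): Unit 4A $2,950; Unit PH2 $300; Unit 2C $1,850. Sum = $5,100.
Sum already equals the total — no adjustment.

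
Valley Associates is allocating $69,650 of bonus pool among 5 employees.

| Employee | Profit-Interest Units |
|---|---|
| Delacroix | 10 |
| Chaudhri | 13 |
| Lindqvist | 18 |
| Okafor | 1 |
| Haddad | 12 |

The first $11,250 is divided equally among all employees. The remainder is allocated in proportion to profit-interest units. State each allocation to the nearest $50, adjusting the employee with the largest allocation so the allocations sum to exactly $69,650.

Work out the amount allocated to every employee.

$11,250 shared equally gives $2,250 per employee.
Remainder $58,400 by profit-interest units (total 54): Delacroix 10,814.81 → $10,800; Chaudhri 14,059.26 → $14,050; Lindqvist 19,466.67 → $19,450; Okafor 1,081.48 → $1,100; Haddad 12,977.78 → $13,000.
Totals: Delacroix $2,250 + $10,800 = $13,050; Chaudhri $2,250 + $14,050 = $16,300; Lindqvist $2,250 + $19,450 = $21,700; Okafor $2,250 + $1,100 = $3,350; Haddad $2,250 + $13,000 = $15,250.

Delacroix: $13,050 | Chaudhri: $16,300 | Lindqvist: $21,700 | Okafor: $3,350 | Haddad: $15,250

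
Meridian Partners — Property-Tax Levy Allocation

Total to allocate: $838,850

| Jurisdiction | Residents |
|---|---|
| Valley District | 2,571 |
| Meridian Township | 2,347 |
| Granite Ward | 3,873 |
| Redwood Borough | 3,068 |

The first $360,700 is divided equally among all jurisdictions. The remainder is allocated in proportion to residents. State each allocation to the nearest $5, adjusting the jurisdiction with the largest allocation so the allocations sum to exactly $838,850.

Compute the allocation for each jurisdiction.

Valley District: $193,835 · Meridian Township: $184,805 · Granite Ward: $246,335 · Redwood Borough: $213,875

First tranche $360,700 split equally: $90,175 each.
Remainder $478,150 by residents (total 11,859): Valley District 103,661.66 → $103,660; Meridian Township 94,630.07 → $94,630; Granite Ward 156,157.77 → $156,160; Redwood Borough 123,700.50 → $123,700.
Totals: Valley District $90,175 + $103,660 = $193,835; Meridian Township $90,175 + $94,630 = $184,805; Granite Ward $90,175 + $156,160 = $246,335; Redwood Borough $90,175 + $123,700 = $213,875.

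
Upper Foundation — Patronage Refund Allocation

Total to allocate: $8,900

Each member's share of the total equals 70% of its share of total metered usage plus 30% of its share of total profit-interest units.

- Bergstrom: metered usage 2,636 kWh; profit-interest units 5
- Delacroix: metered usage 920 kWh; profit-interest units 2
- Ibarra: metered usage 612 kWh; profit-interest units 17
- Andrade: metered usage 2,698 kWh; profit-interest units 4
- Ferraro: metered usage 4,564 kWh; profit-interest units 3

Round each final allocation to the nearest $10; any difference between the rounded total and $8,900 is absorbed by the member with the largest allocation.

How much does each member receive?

Bergstrom: $1,870; Delacroix: $670; Ibarra: $1,800; Andrade: $1,820; Ferraro: $2,740

Totals — metered usage 11,430, profit-interest units 31.
Composite weights (70% metered usage + 30% profit-interest units): Bergstrom 0.2098; Delacroix 0.0757; Ibarra 0.2020; Andrade 0.2039; Ferraro 0.3085.
Pro-rata amounts: Bergstrom 1,867.42; Delacroix 673.71; Ibarra 1,797.77; Andrade 1,815.08; Ferraro 2,746.03.
At nearest $10: Bergstrom $1,870; Delacroix $670; Ibarra $1,800; Andrade $1,820; Ferraro $2,750. Sum = $8,910.
Difference $8,900 − $8,910 = −$10 applied to largest allocation (Ferraro): Ferraro becomes $2,740.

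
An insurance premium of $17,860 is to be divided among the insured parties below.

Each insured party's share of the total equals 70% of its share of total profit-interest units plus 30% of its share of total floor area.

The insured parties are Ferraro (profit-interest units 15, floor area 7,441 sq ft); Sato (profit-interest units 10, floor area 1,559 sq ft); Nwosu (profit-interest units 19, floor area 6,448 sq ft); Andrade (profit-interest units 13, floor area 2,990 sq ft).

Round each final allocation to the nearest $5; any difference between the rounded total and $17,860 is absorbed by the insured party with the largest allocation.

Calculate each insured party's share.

Ferraro: $5,450 · Sato: $2,645 · Nwosu: $6,045 · Andrade: $3,720

Totals — profit-interest units 57, floor area 18,438.
Blended shares (70% profit-interest units + 30% floor area): Ferraro 0.3053; Sato 0.1482; Nwosu 0.3382; Andrade 0.2083.
Proportional shares: Ferraro 5,452.32; Sato 2,646.37; Nwosu 6,041.09; Andrade 3,720.21.
At nearest $5: Ferraro $5,450; Sato $2,645; Nwosu $6,040; Andrade $3,720. Sum = $17,855.
Difference $17,860 − $17,855 = +$5 applied to largest allocation (Nwosu): Nwosu becomes $6,045.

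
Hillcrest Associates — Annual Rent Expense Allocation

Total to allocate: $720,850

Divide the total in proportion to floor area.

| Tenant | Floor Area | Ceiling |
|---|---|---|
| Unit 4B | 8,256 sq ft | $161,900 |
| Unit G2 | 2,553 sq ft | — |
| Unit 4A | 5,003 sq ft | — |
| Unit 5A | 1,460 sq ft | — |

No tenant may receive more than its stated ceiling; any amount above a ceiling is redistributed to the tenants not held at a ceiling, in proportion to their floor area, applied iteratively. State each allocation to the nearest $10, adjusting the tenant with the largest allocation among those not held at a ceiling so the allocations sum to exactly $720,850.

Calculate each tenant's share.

Unit 4B: $161,900 | Unit G2: $158,270 | Unit 4A: $310,170 | Unit 5A: $90,510

Floor area total: 17,272.
Proportional shares (ignoring caps): Unit 4B 344,565.63; Unit G2 106,549.91; Unit 4A 208,801.10; Unit 5A 60,933.36.
Capped: Unit 4B ($161,900); remaining pool $558,950 reallocated over remaining floor area 9,016.
Remaining shares: Unit G2 158,274.11 → $158,270; Unit 4A 310,162.69 → $310,160; Unit 5A 90,513.20 → $90,510.
Rounding difference +$10 applied to Unit 4A → $310,170.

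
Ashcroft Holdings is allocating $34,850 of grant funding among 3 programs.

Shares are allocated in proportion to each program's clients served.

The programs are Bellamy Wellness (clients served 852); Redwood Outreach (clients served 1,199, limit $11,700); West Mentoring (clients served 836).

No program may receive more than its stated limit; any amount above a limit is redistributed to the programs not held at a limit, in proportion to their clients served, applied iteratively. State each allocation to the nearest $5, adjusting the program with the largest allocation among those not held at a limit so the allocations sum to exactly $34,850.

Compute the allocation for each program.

Bellamy Wellness: $11,685 · Redwood Outreach: $11,700 · West Mentoring: $11,465

Total clients served = 2,887.
Unconstrained shares: Bellamy Wellness 10,284.79; Redwood Outreach 14,473.55; West Mentoring 10,091.65.
Cap binds for Redwood Outreach ($11,700); balance $23,150 reallocated over remaining clients served 1,688.
Redistributed shares: Bellamy Wellness 11,684.72 → $11,685; West Mentoring 11,465.28 → $11,465.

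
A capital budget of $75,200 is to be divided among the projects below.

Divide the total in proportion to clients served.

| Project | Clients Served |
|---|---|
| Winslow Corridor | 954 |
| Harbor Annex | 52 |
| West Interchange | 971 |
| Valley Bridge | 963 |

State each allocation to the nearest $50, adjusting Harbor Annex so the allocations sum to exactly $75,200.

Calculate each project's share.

Combined clients served = 2,940.
Proportional shares: Winslow Corridor 954/2,940 × $75,200 = 24,401.63; Harbor Annex 52/2,940 × $75,200 = 1,330.07; West Interchange 971/2,940 × $75,200 = 24,836.46; Valley Bridge 963/2,940 × $75,200 = 24,631.84.
After rounding ($50): Winslow Corridor $24,400; Harbor Annex $1,350; West Interchange $24,850; Valley Bridge $24,650. Sum = $75,250.
Difference $75,200 − $75,250 = −$50 applied to Harbor Annex: Harbor Annex becomes $1,300.

Winslow Corridor: $24,400 | Harbor Annex: $1,300 | West Interchange: $24,850 | Valley Bridge: $24,650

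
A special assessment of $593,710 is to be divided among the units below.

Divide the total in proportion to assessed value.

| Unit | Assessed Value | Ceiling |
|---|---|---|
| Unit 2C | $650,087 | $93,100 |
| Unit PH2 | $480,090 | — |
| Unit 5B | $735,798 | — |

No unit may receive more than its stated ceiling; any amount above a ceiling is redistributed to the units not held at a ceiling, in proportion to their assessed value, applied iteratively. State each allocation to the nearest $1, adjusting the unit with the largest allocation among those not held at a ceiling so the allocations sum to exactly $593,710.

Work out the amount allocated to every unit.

Unit 2C: $93,100 · Unit PH2: $197,664 · Unit 5B: $302,946

Sum of assessed value: 1,865,975.
Unconstrained shares: Unit 2C 206,842.62; Unit PH2 152,753.51; Unit 5B 234,113.87.
Capped: Unit 2C ($93,100); balance $500,610 reallocated over remaining assessed value 1,215,888.
Remaining shares: Unit PH2 197,664.47 → $197,664; Unit 5B 302,945.53 → $302,946.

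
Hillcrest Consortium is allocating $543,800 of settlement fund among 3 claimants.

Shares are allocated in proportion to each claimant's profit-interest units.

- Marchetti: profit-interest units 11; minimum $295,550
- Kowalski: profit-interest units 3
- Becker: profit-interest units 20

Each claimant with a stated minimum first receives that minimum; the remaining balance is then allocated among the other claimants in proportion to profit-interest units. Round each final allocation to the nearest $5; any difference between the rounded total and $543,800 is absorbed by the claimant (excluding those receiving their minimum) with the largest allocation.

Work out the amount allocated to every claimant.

Marchetti: $295,550 | Kowalski: $32,380 | Becker: $215,870

Fund the minimums — Marchetti $295,550. Residual $248,250.
Residual split over remaining profit-interest units 23: Kowalski 32,380.43 → $32,380; Becker 215,869.57 → $215,870.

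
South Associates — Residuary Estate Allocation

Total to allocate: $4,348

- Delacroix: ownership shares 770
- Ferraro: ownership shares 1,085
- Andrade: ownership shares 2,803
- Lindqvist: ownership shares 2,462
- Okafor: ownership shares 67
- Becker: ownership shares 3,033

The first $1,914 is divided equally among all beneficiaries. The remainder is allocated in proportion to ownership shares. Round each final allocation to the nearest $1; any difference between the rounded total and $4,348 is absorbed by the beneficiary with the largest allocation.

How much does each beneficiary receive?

Delacroix: $502; Ferraro: $577; Andrade: $987; Lindqvist: $905; Okafor: $335; Becker: $1,042

Equal tier: $1,914 ÷ 6 = $319 apiece.
Remainder $2,434 by ownership shares (total 10,220): Delacroix 183.38 → $183; Ferraro 258.40 → $258; Andrade 667.56 → $668; Lindqvist 586.35 → $586; Okafor 15.96 → $16; Becker 722.34 → $722.
Rounding difference +$1 on remainder applied to Becker.
Totals: Delacroix $319 + $183 = $502; Ferraro $319 + $258 = $577; Andrade $319 + $668 = $987; Lindqvist $319 + $586 = $905; Okafor $319 + $16 = $335; Becker $319 + $723 = $1,042.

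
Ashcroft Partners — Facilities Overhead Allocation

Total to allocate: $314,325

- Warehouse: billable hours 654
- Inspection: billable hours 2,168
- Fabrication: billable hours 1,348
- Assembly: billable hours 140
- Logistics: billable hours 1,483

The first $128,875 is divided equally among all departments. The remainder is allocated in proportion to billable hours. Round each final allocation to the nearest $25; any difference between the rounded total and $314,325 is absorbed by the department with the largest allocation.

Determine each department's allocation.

Warehouse: $46,700 | Inspection: $95,200 | Fabrication: $68,925 | Assembly: $30,250 | Logistics: $73,250

First tranche $128,875 split equally: $25,775 each.
Remainder $185,450 by billable hours (total 5,793): Warehouse 20,936.35 → $20,925; Inspection 69,403.69 → $69,400; Fabrication 43,153.22 → $43,150; Assembly 4,481.79 → $4,475; Logistics 47,474.94 → $47,475.
Rounding difference +$25 on remainder applied to Inspection.
Totals: Warehouse $25,775 + $20,925 = $46,700; Inspection $25,775 + $69,425 = $95,200; Fabrication $25,775 + $43,150 = $68,925; Assembly $25,775 + $4,475 = $30,250; Logistics $25,775 + $47,475 = $73,250.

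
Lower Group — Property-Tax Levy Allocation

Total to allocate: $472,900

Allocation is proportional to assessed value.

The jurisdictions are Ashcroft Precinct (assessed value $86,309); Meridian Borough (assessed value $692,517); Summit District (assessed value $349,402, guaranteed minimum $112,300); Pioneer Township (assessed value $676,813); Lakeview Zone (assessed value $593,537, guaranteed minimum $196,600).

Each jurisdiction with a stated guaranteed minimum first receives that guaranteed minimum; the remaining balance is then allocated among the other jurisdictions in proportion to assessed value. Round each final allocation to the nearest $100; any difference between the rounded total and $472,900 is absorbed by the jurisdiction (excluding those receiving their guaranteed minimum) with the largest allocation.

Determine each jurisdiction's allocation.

Fund the minimums — Summit District $112,300; Lakeview Zone $196,600. Remaining pool $164,000.
Remaining pool split over remaining assessed value 1,455,639: Ashcroft Precinct 9,724.03 → $9,700; Meridian Borough 78,022.63 → $78,000; Pioneer Township 76,253.34 → $76,300.

Ashcroft Precinct: $9,700 | Meridian Borough: $78,000 | Summit District: $112,300 | Pioneer Township: $76,300 | Lakeview Zone: $196,600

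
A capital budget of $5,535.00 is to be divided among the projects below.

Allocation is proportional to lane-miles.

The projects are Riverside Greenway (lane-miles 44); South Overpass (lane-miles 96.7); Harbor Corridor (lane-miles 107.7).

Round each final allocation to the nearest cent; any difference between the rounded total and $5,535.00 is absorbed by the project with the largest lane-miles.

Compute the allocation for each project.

Sum of lane-miles: 44 + 96.7 + 107.7 = 248.4.
Raw shares: Riverside Greenway 980.4348; South Overpass 2,154.7283; Harbor Corridor 2,399.8370.
After rounding (cent): Riverside Greenway $980.43; South Overpass $2,154.73; Harbor Corridor $2,399.84. Sum = $5,535.00.
Sum already equals the total — no adjustment.

Riverside Greenway: $980.43; South Overpass: $2,154.73; Harbor Corridor: $2,399.84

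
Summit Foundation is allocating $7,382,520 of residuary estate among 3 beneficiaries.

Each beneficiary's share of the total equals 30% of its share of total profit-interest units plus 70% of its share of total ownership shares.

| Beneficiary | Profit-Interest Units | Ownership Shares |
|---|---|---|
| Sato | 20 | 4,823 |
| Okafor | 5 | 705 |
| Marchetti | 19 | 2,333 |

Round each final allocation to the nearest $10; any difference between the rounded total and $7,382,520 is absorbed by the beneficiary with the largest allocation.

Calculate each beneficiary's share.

Profit-interest units total 44; ownership shares total 7,861.
Blended shares (30% profit-interest units + 70% ownership shares): Sato 0.5658; Okafor 0.0969; Marchetti 0.3373.
Pro-rata amounts: Sato 4,177,312.26; Okafor 715,138.67; Marchetti 2,490,069.07.
Rounded to nearest $10: Sato $4,177,310; Okafor $715,140; Marchetti $2,490,070. Sum = $7,382,520.
Rounded total matches; no reconciliation needed.

Sato: $4,177,310; Okafor: $715,140; Marchetti: $2,490,070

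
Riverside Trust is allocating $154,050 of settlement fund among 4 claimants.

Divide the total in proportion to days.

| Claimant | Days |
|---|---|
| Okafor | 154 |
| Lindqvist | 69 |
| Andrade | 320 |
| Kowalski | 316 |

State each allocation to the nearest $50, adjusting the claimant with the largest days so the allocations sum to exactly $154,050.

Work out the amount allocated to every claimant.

Okafor: $27,600 · Lindqvist: $12,350 · Andrade: $57,450 · Kowalski: $56,650

Total days = 859.
Proportional shares: Okafor 154/859 × $154,050 = 27,617.81; Lindqvist 69/859 × $154,050 = 12,374.21; Andrade 320/859 × $154,050 = 57,387.66; Kowalski 316/859 × $154,050 = 56,670.31.
After rounding ($50): Okafor $27,600; Lindqvist $12,350; Andrade $57,400; Kowalski $56,650. Sum = $154,000.
Difference $154,050 − $154,000 = +$50 applied to largest days (Andrade): Andrade becomes $57,450.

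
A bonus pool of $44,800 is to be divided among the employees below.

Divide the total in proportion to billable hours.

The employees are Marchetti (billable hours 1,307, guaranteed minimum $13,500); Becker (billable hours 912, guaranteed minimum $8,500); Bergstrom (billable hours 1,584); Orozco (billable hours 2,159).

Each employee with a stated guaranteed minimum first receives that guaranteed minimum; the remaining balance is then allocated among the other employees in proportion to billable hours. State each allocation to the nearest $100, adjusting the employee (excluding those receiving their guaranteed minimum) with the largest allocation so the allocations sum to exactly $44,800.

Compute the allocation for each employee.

Minimums first: Marchetti $13,500; Becker $8,500. Remaining pool $22,800.
Remaining pool split over remaining billable hours 3,743: Bergstrom 9,648.73 → $9,600; Orozco 13,151.27 → $13,200.

Marchetti: $13,500; Becker: $8,500; Bergstrom: $9,600; Orozco: $13,200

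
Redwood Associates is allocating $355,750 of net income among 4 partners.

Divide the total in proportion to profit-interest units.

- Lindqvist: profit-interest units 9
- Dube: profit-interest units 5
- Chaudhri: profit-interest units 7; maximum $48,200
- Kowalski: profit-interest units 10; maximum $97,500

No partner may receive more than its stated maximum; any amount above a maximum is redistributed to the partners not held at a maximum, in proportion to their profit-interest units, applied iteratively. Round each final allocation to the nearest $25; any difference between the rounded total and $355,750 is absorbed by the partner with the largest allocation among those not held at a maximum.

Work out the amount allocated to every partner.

Lindqvist: $135,025; Dube: $75,025; Chaudhri: $48,200; Kowalski: $97,500

Profit-interest units total: 31.
Unconstrained shares: Lindqvist 103,282.26; Dube 57,379.03; Chaudhri 80,330.65; Kowalski 114,758.06.
Held at cap: Chaudhri ($48,200), Kowalski ($97,500); balance $210,050 reallocated over remaining profit-interest units 14.
Redistributed shares: Lindqvist 135,032.14 → $135,025; Dube 75,017.86 → $75,025.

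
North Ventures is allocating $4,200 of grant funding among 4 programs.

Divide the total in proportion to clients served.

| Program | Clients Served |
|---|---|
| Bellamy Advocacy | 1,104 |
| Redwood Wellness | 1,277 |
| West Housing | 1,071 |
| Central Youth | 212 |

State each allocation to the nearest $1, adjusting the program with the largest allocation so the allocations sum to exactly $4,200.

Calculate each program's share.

Bellamy Advocacy: $1,266 · Redwood Wellness: $1,463 · West Housing: $1,228 · Central Youth: $243

Combined clients served = 3,664.
Unrounded shares: Bellamy Advocacy 1,104/3,664 × $4,200 = 1,265.502; Redwood Wellness 1,277/3,664 × $4,200 = 1,463.81; West Housing 1,071/3,664 × $4,200 = 1,227.67; Central Youth 212/3,664 × $4,200 = 243.01.
After rounding ($1): Bellamy Advocacy $1,266; Redwood Wellness $1,464; West Housing $1,228; Central Youth $243. Sum = $4,201.
Difference $4,200 − $4,201 = −$1 applied to largest allocation (Redwood Wellness): Redwood Wellness becomes $1,463.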